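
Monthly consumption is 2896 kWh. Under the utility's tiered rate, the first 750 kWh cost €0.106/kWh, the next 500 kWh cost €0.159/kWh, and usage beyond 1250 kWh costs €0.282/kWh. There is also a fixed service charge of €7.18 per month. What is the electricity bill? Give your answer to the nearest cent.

First 750 kWh × €0.106 = €79.50
Next 500 kWh × €0.159 = €79.50
Remaining 1646 kWh × €0.282 = €464.17
Energy charge = €623.17; + service €7.18 = €630.35

€630.35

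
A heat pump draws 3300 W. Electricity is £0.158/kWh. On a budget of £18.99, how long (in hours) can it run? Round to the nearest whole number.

Energy budget = £18.99 / £0.158 per kWh = 120.2 kWh = 120,190 Wh
Runtime = 120,190 Wh / 3300 W = 36.42 h

36 h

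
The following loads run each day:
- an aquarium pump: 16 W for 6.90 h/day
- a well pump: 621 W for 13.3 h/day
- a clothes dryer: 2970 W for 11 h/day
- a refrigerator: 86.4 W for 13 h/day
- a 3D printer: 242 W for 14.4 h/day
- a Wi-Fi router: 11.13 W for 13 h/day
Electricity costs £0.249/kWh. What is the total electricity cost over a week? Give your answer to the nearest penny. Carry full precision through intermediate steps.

£79.82

aquarium pump: 16 W × 6.90 h × 7 d = 773 Wh = 0.7728 kWh
well pump: 621 W × 13.3 h × 7 d = 57,815 Wh = 57.82 kWh
clothes dryer: 2970 W × 11 h × 7 d = 228,690 Wh = 228.7 kWh
refrigerator: 86.4 W × 13 h × 7 d = 7,862 Wh = 7.862 kWh
3D printer: 242 W × 14.4 h × 7 d = 24,394 Wh = 24.39 kWh
Wi-Fi router: 11.13 W × 13 h × 7 d = 1,013 Wh = 1.013 kWh
Total energy = 0.7728 + 57.82 + 228.7 + 7.862 + 24.39 + 1.013 = 320.5 kWh
Cost = 320.5 kWh × £0.249 = £79.82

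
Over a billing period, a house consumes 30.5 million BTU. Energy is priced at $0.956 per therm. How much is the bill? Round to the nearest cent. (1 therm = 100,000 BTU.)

30.5 million BTU × (10 therm/million BTU) = 305 therm
Cost = 305 therm × $0.956/therm = $291.58

$291.58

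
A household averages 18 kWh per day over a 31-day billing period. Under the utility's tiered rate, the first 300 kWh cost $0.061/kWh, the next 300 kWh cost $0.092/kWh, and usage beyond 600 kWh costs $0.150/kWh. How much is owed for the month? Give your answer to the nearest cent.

Usage = 18 kWh/day × 31 days = 558 kWh
First 300 kWh × $0.061 = $18.30
Next 258 kWh × $0.092 = $23.74
Remaining tier: 0 kWh (not reached)
Total = $42.04

$42.04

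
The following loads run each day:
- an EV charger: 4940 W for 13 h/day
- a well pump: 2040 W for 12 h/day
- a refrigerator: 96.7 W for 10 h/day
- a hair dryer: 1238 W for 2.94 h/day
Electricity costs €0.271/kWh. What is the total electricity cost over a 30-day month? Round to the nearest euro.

EV charger: 4940 W × 13 h × 30 d = 1,926,600 Wh = 1,927 kWh
well pump: 2040 W × 12 h × 30 d = 734,400 Wh = 734.4 kWh
refrigerator: 96.7 W × 10 h × 30 d = 29,010 Wh = 29.01 kWh
hair dryer: 1238 W × 2.94 h × 30 d = 109,192 Wh = 109.2 kWh
Total energy = 1,927 + 734.4 + 29.01 + 109.2 = 2,799 kWh
Cost = 2,799 kWh × €0.271 = €758.58 ≈ €759

€759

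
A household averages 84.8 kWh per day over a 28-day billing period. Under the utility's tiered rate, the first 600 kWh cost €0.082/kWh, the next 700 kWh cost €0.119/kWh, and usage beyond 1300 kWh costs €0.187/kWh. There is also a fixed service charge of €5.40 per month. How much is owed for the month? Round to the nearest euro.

Usage = 84.8 kWh/day × 28 days = 2374.4 kWh
First 600 kWh × €0.082 = €49.20
Next 700 kWh × €0.119 = €83.30
Remaining 1074.4 kWh × €0.187 = €200.91
Energy charge = €333.41; + service €5.40 = €338.81 ≈ €339

€339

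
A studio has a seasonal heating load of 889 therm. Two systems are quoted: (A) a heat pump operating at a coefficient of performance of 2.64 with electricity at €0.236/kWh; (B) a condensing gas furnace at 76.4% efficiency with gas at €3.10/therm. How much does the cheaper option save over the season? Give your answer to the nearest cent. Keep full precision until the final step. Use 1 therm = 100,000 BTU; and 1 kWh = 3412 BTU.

€1278.03

Heat load = 889 therm × 100,000 = 88,900,000 BTU
Gas: input = 88,900,000 / 0.764 = 116,361,257 BTU = 1,164 therm → 1,164 × €3.10 = €3,607.20
Heat pump: 88,900,000 BTU / 3412 = 26,060 kWh heat; / 2.64 = 9,869 kWh in → × €0.236 = €2,329.17
Difference = |€3,607.20 − €2,329.17| = €1,278.03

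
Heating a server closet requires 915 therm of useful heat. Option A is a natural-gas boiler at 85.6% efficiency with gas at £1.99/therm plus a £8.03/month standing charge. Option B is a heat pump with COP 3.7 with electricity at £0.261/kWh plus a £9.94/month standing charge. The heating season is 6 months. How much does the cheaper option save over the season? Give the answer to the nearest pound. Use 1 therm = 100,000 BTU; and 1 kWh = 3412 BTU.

£224

Heat load = 915 therm × 100,000 = 91,500,000 BTU
Gas: input = 91,500,000 / 0.856 = 106,892,523 BTU = 1,069 therm → 1,069 × £1.99 = £2,127.16; + 6 × £8.03 standing = £2,175.34
Heat pump: 91,500,000 BTU / 3412 = 26,820 kWh heat; / 3.7 = 7,248 kWh in → × £0.261 = £1,891.69; + 6 × £9.94 standing = £1,951.33
Difference = |£2,175.34 − £1,951.33| = £224.01 ≈ £224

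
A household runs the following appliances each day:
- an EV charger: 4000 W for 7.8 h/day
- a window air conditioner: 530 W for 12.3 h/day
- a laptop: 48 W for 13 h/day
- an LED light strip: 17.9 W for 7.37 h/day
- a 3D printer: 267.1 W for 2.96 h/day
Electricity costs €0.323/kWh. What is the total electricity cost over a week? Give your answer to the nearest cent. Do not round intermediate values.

EV charger: 4000 W × 7.8 h × 7 d = 218,400 Wh = 218.4 kWh
window air conditioner: 530 W × 12.3 h × 7 d = 45,633 Wh = 45.63 kWh
laptop: 48 W × 13 h × 7 d = 4,368 Wh = 4.368 kWh
LED light strip: 17.9 W × 7.37 h × 7 d = 923 Wh = 0.9235 kWh
3D printer: 267.1 W × 2.96 h × 7 d = 5,534 Wh = 5.534 kWh
Total energy = 218.4 + 45.63 + 4.368 + 0.9235 + 5.534 = 274.9 kWh
Cost = 274.9 kWh × €0.323 = €88.78

€88.78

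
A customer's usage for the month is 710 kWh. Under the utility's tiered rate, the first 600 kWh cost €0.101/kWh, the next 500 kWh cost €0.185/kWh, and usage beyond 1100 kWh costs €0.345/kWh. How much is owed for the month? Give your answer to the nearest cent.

€80.95

First 600 kWh × €0.101 = €60.60
Next 110 kWh × €0.185 = €20.35
Remaining tier: 0 kWh (not reached)
Total = €80.95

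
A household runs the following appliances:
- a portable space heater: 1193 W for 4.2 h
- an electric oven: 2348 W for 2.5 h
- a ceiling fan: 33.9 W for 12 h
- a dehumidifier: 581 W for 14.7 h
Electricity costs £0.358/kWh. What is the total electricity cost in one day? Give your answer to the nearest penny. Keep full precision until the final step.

£7.10

portable space heater: 1193 W × 4.2 h = 5,011 Wh = 5.011 kWh
electric oven: 2348 W × 2.5 h = 5,870 Wh = 5.87 kWh
ceiling fan: 33.9 W × 12 h = 407 Wh = 0.4068 kWh
dehumidifier: 581 W × 14.7 h = 8,541 Wh = 8.541 kWh
Total energy = 5.011 + 5.87 + 0.4068 + 8.541 = 19.83 kWh
Cost = 19.83 kWh × £0.358 = £7.10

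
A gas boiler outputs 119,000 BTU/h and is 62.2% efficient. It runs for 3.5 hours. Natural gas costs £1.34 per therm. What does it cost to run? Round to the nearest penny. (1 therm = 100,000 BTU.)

Heat delivered = 119,000 BTU/h × 3.5 h = 416,500 BTU
Gas input = 416,500 / 0.622 = 669,614 BTU
= 669,614 / 100,000 = 6.696 therm
Cost = 6.696 × £1.34/therm = £8.97

£8.97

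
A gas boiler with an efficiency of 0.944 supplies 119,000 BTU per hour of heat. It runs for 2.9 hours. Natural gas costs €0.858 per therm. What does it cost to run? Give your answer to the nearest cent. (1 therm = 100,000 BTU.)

Heat delivered = 119,000 BTU/h × 2.9 h = 345,100 BTU
Gas input = 345,100 / 0.944 = 365,572 BTU
= 365,572 / 100,000 = 3.656 therm
Cost = 3.656 × €0.858/therm = €3.14

€3.14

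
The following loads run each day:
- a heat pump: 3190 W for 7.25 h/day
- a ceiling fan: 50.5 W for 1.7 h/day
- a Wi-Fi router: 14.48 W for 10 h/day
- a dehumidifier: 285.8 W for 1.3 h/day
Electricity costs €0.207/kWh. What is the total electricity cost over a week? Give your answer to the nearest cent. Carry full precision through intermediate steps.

€34.38

heat pump: 3190 W × 7.25 h × 7 d = 161,892 Wh = 161.9 kWh
ceiling fan: 50.5 W × 1.7 h × 7 d = 601 Wh = 0.6009 kWh
Wi-Fi router: 14.48 W × 10 h × 7 d = 1,014 Wh = 1.014 kWh
dehumidifier: 285.8 W × 1.3 h × 7 d = 2,601 Wh = 2.601 kWh
Total energy = 161.9 + 0.6009 + 1.014 + 2.601 = 166.1 kWh
Cost = 166.1 kWh × €0.207 = €34.38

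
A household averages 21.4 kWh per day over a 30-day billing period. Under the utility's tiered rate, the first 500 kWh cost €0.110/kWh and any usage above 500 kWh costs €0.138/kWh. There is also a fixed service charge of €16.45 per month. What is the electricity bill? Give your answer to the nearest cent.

€91.05

Usage = 21.4 kWh/day × 30 days = 642 kWh
First 500 kWh × €0.110 = €55.00
Remaining 142 kWh × €0.138 = €19.60
Energy charge = €74.60; + service €16.45 = €91.05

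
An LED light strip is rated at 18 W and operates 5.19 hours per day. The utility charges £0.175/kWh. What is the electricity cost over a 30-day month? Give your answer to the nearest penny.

Energy = 18 W × 5.19 h/day × 30 days = 2,803 Wh = 2.803 kWh
Cost = 2.803 kWh × £0.175/kWh = £0.49

£0.49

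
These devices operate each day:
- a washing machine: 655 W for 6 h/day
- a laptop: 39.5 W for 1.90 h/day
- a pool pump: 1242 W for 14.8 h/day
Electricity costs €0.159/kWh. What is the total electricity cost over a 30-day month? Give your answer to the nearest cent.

washing machine: 655 W × 6 h × 30 d = 117,900 Wh = 117.9 kWh
laptop: 39.5 W × 1.90 h × 30 d = 2,252 Wh = 2.252 kWh
pool pump: 1242 W × 14.8 h × 30 d = 551,448 Wh = 551.4 kWh
Total energy = 117.9 + 2.252 + 551.4 = 671.6 kWh
Cost = 671.6 kWh × €0.159 = €106.78

€106.78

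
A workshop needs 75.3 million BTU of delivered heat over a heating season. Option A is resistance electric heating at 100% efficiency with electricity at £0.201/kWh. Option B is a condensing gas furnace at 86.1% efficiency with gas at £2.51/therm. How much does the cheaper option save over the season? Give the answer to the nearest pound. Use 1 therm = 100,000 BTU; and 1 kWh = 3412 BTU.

Heat load = 75.3 × 10⁶ BTU = 75,300,000 BTU
Gas: input = 75,300,000 / 0.861 = 87,456,446 BTU = 874.6 therm → 874.6 × £2.51 = £2,195.16
Electric: 75,300,000 BTU / 3412 = 22,070 kWh → × £0.201 = £4,435.90
Difference = |£2,195.16 − £4,435.90| = £2,240.75 ≈ £2241

£2241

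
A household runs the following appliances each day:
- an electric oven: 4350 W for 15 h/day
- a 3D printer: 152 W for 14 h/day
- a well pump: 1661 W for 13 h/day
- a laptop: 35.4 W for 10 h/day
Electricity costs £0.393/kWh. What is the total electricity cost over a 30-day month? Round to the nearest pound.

electric oven: 4350 W × 15 h × 30 d = 1,957,500 Wh = 1,958 kWh
3D printer: 152 W × 14 h × 30 d = 63,840 Wh = 63.84 kWh
well pump: 1661 W × 13 h × 30 d = 647,790 Wh = 647.8 kWh
laptop: 35.4 W × 10 h × 30 d = 10,620 Wh = 10.62 kWh
Total energy = 1,958 + 63.84 + 647.8 + 10.62 = 2,680 kWh
Cost = 2,680 kWh × £0.393 = £1,053.14 ≈ £1053

£1053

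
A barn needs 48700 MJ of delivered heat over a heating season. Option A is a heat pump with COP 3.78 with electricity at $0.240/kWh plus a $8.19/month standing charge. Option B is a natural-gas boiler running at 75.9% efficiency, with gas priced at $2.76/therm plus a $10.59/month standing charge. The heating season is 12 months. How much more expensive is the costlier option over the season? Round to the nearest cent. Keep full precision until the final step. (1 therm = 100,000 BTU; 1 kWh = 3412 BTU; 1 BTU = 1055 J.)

$848.40

Heat load = 48700 MJ = 48,700,000,000 J / 1055 = 46,161,137 BTU
Gas: input = 46,161,137 / 0.759 = 60,818,363 BTU = 608.2 therm → 608.2 × $2.76 = $1,678.59; + 12 × $10.59 standing = $1,805.67
Heat pump: 46,161,137 BTU / 3412 = 13,530 kWh heat; / 3.78 = 3,579 kWh in → × $0.240 = $858.99; + 12 × $8.19 standing = $957.27
Difference = |$1,805.67 − $957.27| = $848.40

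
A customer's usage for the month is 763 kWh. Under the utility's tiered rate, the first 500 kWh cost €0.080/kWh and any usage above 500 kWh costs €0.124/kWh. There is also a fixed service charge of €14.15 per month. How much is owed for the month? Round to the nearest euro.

First 500 kWh × €0.080 = €40.00
Remaining 263 kWh × €0.124 = €32.61
Energy charge = €72.61; + service €14.15 = €86.76 ≈ €87

€87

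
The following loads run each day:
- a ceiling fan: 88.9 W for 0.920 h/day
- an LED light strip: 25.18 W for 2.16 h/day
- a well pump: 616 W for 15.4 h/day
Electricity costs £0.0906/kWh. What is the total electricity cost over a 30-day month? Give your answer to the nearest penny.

ceiling fan: 88.9 W × 0.920 h × 30 d = 2,454 Wh = 2.454 kWh
LED light strip: 25.18 W × 2.16 h × 30 d = 1,632 Wh = 1.632 kWh
well pump: 616 W × 15.4 h × 30 d = 284,592 Wh = 284.6 kWh
Total energy = 2.454 + 1.632 + 284.6 = 288.7 kWh
Cost = 288.7 kWh × £0.0906 = £26.15

£26.15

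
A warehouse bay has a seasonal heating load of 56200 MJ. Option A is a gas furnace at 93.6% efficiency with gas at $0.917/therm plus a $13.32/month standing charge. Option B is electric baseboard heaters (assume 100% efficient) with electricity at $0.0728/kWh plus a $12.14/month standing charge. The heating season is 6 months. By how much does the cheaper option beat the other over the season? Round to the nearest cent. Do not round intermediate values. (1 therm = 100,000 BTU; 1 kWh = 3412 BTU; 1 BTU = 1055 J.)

$607.63

Heat load = 56200 MJ = 56,200,000,000 J / 1055 = 53,270,142 BTU
Gas: input = 53,270,142 / 0.936 = 56,912,545 BTU = 569.1 therm → 569.1 × $0.917 = $521.89; + 6 × $13.32 standing = $601.81
Electric: 53,270,142 BTU / 3412 = 15,610 kWh → × $0.0728 = $1,136.60; + 6 × $12.14 standing = $1,209.44
Difference = |$601.81 − $1,209.44| = $607.63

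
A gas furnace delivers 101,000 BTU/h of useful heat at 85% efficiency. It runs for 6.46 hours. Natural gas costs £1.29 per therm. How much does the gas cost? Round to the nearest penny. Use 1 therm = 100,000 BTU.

Heat delivered = 101,000 BTU/h × 6.46 h = 652,460 BTU
Gas input = 652,460 / 0.85 = 767,600 BTU
= 767,600 / 100,000 = 7.676 therm
Cost = 7.676 × £1.29/therm = £9.90

£9.90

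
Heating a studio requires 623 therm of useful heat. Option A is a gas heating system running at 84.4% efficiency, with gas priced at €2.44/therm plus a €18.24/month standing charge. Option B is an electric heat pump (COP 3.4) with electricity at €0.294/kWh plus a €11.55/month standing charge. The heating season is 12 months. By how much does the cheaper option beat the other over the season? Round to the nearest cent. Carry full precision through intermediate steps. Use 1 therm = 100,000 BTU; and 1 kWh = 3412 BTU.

Heat load = 623 therm × 100,000 = 62,300,000 BTU
Gas: input = 62,300,000 / 0.844 = 73,815,166 BTU = 738.2 therm → 738.2 × €2.44 = €1,801.09; + 12 × €18.24 standing = €2,019.97
Heat pump: 62,300,000 BTU / 3412 = 18,260 kWh heat; / 3.4 = 5,370 kWh in → × €0.294 = €1,578.87; + 12 × €11.55 standing = €1,717.47
Difference = |€2,019.97 − €1,717.47| = €302.50

€302.50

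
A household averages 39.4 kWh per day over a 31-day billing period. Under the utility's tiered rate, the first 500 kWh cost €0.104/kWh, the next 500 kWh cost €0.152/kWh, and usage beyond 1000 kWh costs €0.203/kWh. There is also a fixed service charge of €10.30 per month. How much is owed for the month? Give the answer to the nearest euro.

Usage = 39.4 kWh/day × 31 days = 1221.4 kWh
First 500 kWh × €0.104 = €52.00
Next 500 kWh × €0.152 = €76.00
Remaining 221.4 kWh × €0.203 = €44.94
Energy charge = €172.94; + service €10.30 = €183.24 ≈ €183

€183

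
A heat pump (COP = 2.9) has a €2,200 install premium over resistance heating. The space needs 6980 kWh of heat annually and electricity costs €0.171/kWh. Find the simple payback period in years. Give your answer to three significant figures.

Resistance: 6980 kWh × €0.171 = €1,193.58/yr
Heat pump: 6980 / 2.9 = 2407 kWh in → × €0.171 = €411.58/yr
Annual savings = €782.00
Payback = €2,200 / €782.00 = 2.81 years

2.81 years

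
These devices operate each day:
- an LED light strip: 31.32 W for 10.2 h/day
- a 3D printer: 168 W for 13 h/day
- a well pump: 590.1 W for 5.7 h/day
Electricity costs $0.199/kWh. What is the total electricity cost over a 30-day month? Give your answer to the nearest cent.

LED light strip: 31.32 W × 10.2 h × 30 d = 9,584 Wh = 9.584 kWh
3D printer: 168 W × 13 h × 30 d = 65,520 Wh = 65.52 kWh
well pump: 590.1 W × 5.7 h × 30 d = 100,907 Wh = 100.9 kWh
Total energy = 9.584 + 65.52 + 100.9 = 176 kWh
Cost = 176 kWh × $0.199 = $35.03

$35.03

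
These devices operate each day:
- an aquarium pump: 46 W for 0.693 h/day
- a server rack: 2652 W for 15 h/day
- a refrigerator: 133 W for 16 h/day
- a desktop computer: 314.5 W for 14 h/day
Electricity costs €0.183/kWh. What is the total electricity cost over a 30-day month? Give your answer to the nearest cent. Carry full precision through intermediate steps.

€254.42

aquarium pump: 46 W × 0.693 h × 30 d = 956 Wh = 0.9563 kWh
server rack: 2652 W × 15 h × 30 d = 1,193,400 Wh = 1,193 kWh
refrigerator: 133 W × 16 h × 30 d = 63,840 Wh = 63.84 kWh
desktop computer: 314.5 W × 14 h × 30 d = 132,090 Wh = 132.1 kWh
Total energy = 0.9563 + 1,193 + 63.84 + 132.1 = 1,390 kWh
Cost = 1,390 kWh × €0.183 = €254.42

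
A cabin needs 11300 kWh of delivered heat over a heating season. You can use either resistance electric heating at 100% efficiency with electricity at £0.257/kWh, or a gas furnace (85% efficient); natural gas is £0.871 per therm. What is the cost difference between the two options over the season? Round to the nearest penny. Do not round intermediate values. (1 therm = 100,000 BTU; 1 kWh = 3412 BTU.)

Heat load = 11300 kWh × 3412 = 38,555,600 BTU
Gas: input = 38,555,600 / 0.85 = 45,359,529 BTU = 453.6 therm → 453.6 × £0.871 = £395.08
Electric: 38,555,600 BTU / 3412 = 11,300 kWh → × £0.257 = £2,904.10
Difference = |£395.08 − £2,904.10| = £2,509.02

£2509.02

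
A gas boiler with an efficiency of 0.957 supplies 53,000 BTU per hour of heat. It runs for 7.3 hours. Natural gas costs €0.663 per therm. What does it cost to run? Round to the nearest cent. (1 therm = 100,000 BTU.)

Heat delivered = 53,000 BTU/h × 7.3 h = 386,900 BTU
Gas input = 386,900 / 0.957 = 404,284 BTU
= 404,284 / 100,000 = 4.043 therm
Cost = 4.043 × €0.663/therm = €2.68

€2.68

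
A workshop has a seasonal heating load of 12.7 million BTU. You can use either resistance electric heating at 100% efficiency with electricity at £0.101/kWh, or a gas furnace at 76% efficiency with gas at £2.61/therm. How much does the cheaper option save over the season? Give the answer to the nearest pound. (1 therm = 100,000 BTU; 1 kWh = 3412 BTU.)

£60

Heat load = 12.7 × 10⁶ BTU = 12,700,000 BTU
Gas: input = 12,700,000 / 0.76 = 16,710,526 BTU = 167.1 therm → 167.1 × £2.61 = £436.14
Electric: 12,700,000 BTU / 3412 = 3,722 kWh → × £0.101 = £375.94
Difference = |£436.14 − £375.94| = £60.21 ≈ £60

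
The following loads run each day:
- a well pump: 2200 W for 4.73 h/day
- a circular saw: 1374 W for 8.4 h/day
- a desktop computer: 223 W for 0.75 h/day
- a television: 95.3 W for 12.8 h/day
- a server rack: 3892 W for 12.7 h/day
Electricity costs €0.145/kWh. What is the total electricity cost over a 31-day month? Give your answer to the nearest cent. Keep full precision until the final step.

well pump: 2200 W × 4.73 h × 31 d = 322,586 Wh = 322.6 kWh
circular saw: 1374 W × 8.4 h × 31 d = 357,790 Wh = 357.8 kWh
desktop computer: 223 W × 0.75 h × 31 d = 5,185 Wh = 5.185 kWh
television: 95.3 W × 12.8 h × 31 d = 37,815 Wh = 37.82 kWh
server rack: 3892 W × 12.7 h × 31 d = 1,532,280 Wh = 1,532 kWh
Total energy = 322.6 + 357.8 + 5.185 + 37.82 + 1,532 = 2,256 kWh
Cost = 2,256 kWh × €0.145 = €327.07

€327.07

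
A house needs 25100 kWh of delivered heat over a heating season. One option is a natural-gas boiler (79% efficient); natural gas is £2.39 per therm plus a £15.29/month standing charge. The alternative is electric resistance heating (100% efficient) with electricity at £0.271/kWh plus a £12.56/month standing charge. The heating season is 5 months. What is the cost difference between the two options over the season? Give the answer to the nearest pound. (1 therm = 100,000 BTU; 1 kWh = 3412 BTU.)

Heat load = 25100 kWh × 3412 = 85,641,200 BTU
Gas: input = 85,641,200 / 0.79 = 108,406,582 BTU = 1,084 therm → 1,084 × £2.39 = £2,590.92; + 5 × £15.29 standing = £2,667.37
Electric: 85,641,200 BTU / 3412 = 25,100 kWh → × £0.271 = £6,802.10; + 5 × £12.56 standing = £6,864.90
Difference = |£2,667.37 − £6,864.90| = £4,197.53 ≈ £4198

£4198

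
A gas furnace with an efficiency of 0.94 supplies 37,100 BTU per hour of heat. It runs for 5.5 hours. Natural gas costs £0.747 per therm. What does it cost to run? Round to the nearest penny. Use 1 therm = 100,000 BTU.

£1.62

Heat delivered = 37,100 BTU/h × 5.5 h = 204,050 BTU
Gas input = 204,050 / 0.94 = 217,074 BTU
= 217,074 / 100,000 = 2.171 therm
Cost = 2.171 × £0.747/therm = £1.62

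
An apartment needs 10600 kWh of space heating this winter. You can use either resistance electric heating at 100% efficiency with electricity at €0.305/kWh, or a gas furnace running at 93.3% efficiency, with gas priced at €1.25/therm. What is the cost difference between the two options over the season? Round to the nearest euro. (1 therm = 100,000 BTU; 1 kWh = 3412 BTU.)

€2748

Heat load = 10600 kWh × 3412 = 36,167,200 BTU
Gas: input = 36,167,200 / 0.933 = 38,764,416 BTU = 387.6 therm → 387.6 × €1.25 = €484.56
Electric: 36,167,200 BTU / 3412 = 10,600 kWh → × €0.305 = €3,233.00
Difference = |€484.56 − €3,233.00| = €2,748.44 ≈ €2748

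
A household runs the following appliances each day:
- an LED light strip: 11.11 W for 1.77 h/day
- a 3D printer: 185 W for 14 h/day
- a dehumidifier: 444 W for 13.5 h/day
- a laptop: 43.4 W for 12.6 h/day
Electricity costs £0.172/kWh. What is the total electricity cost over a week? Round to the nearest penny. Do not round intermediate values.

LED light strip: 11.11 W × 1.77 h × 7 d = 138 Wh = 0.1377 kWh
3D printer: 185 W × 14 h × 7 d = 18,130 Wh = 18.13 kWh
dehumidifier: 444 W × 13.5 h × 7 d = 41,958 Wh = 41.96 kWh
laptop: 43.4 W × 12.6 h × 7 d = 3,828 Wh = 3.828 kWh
Total energy = 0.1377 + 18.13 + 41.96 + 3.828 = 64.05 kWh
Cost = 64.05 kWh × £0.172 = £11.02

£11.02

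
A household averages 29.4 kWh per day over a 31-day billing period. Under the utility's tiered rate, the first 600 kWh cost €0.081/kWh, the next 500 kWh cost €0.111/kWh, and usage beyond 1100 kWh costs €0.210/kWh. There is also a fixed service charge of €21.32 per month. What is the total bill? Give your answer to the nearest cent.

Usage = 29.4 kWh/day × 31 days = 911.4 kWh
First 600 kWh × €0.081 = €48.60
Next 311.4 kWh × €0.111 = €34.57
Remaining tier: 0 kWh (not reached)
Energy charge = €83.17; + service €21.32 = €104.49

€104.49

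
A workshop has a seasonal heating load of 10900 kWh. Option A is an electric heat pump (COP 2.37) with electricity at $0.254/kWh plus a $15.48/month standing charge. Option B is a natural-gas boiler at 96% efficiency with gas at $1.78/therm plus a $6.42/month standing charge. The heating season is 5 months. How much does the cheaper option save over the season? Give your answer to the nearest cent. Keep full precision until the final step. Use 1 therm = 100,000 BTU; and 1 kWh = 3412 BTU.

Heat load = 10900 kWh × 3412 = 37,190,800 BTU
Gas: input = 37,190,800 / 0.96 = 38,740,417 BTU = 387.4 therm → 387.4 × $1.78 = $689.58; + 5 × $6.42 standing = $721.68
Heat pump: 37,190,800 BTU / 3412 = 10,900 kWh heat; / 2.37 = 4,599 kWh in → × $0.254 = $1,168.19; + 5 × $15.48 standing = $1,245.59
Difference = |$721.68 − $1,245.59| = $523.91

$523.91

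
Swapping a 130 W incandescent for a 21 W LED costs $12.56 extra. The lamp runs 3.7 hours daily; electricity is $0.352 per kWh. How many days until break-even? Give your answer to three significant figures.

88.5 days

Power saved = 130 − 21 = 109 W
Daily energy saved = 109 W × 3.7 h = 403.3 Wh = 0.4033 kWh
Daily savings = 0.4033 × $0.352 = $0.1420
Payback = $12.56 / $0.1420 per day = 88.47 days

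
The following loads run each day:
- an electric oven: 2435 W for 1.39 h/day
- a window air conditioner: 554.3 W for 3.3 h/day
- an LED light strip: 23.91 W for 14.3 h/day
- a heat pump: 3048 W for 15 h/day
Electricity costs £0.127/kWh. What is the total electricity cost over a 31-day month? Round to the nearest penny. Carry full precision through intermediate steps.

electric oven: 2435 W × 1.39 h × 31 d = 104,924 Wh = 104.9 kWh
window air conditioner: 554.3 W × 3.3 h × 31 d = 56,705 Wh = 56.7 kWh
LED light strip: 23.91 W × 14.3 h × 31 d = 10,599 Wh = 10.6 kWh
heat pump: 3048 W × 15 h × 31 d = 1,417,320 Wh = 1,417 kWh
Total energy = 104.9 + 56.7 + 10.6 + 1,417 = 1,590 kWh
Cost = 1,590 kWh × £0.127 = £201.87

£201.87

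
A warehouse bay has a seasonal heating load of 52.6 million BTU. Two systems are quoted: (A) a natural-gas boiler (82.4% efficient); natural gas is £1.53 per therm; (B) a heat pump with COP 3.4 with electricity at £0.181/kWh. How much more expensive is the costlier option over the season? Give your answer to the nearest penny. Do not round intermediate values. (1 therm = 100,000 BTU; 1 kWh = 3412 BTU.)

£155.99

Heat load = 52.6 × 10⁶ BTU = 52,600,000 BTU
Gas: input = 52,600,000 / 0.824 = 63,834,951 BTU = 638.3 therm → 638.3 × £1.53 = £976.67
Heat pump: 52,600,000 BTU / 3412 = 15,420 kWh heat; / 3.4 = 4,534 kWh in → × £0.181 = £820.68
Difference = |£976.67 − £820.68| = £155.99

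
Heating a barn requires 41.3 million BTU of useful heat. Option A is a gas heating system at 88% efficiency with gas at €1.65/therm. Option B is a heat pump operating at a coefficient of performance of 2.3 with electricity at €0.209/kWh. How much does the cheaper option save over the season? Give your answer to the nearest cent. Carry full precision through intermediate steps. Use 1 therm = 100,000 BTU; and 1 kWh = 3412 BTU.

€325.54

Heat load = 41.3 × 10⁶ BTU = 41,300,000 BTU
Gas: input = 41,300,000 / 0.880 = 46,931,818 BTU = 469.3 therm → 469.3 × €1.65 = €774.38
Heat pump: 41,300,000 BTU / 3412 = 12,100 kWh heat; / 2.3 = 5,263 kWh in → × €0.209 = €1,099.92
Difference = |€774.38 − €1,099.92| = €325.54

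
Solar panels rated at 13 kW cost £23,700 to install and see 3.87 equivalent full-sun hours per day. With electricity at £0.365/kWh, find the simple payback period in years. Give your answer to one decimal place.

Daily generation = 13 kW × 3.87 h = 50.31 kWh
Annual generation = 50.31 × 365 = 18363 kWh
Annual savings = 18363 × £0.365 = £6,702.55
Payback = £23,700 / £6,702.55 = 3.54 years

3.5 years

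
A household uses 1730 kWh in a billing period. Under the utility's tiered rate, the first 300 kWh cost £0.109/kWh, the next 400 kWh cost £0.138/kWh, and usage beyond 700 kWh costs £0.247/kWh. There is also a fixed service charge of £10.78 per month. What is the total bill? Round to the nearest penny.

First 300 kWh × £0.109 = £32.70
Next 400 kWh × £0.138 = £55.20
Remaining 1030 kWh × £0.247 = £254.41
Energy charge = £342.31; + service £10.78 = £353.09

£353.09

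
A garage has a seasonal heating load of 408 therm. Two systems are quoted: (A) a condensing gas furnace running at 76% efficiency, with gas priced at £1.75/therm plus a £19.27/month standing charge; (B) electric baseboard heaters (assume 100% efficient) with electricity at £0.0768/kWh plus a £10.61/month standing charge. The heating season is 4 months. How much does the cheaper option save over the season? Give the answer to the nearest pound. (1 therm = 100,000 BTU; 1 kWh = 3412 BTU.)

£56

Heat load = 408 therm × 100,000 = 40,800,000 BTU
Gas: input = 40,800,000 / 0.76 = 53,684,211 BTU = 536.8 therm → 536.8 × £1.75 = £939.47; + 4 × £19.27 standing = £1,016.55
Electric: 40,800,000 BTU / 3412 = 11,960 kWh → × £0.0768 = £918.36; + 4 × £10.61 standing = £960.80
Difference = |£1,016.55 − £960.80| = £55.75 ≈ £56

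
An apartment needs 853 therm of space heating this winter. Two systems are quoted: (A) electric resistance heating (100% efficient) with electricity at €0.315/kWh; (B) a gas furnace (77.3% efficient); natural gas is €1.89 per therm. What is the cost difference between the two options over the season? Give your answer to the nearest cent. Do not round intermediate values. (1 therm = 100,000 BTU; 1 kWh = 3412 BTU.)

Heat load = 853 therm × 100,000 = 85,300,000 BTU
Gas: input = 85,300,000 / 0.773 = 110,349,288 BTU = 1,103 therm → 1,103 × €1.89 = €2,085.60
Electric: 85,300,000 BTU / 3412 = 25,000 kWh → × €0.315 = €7,875.00
Difference = |€2,085.60 − €7,875.00| = €5,789.40

€5789.40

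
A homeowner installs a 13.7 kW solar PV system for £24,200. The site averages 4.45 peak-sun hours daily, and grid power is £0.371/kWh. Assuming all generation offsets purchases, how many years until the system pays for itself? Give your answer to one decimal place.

Daily generation = 13.7 kW × 4.45 h = 60.96 kWh
Annual generation = 60.96 × 365 = 22252 kWh
Annual savings = 22252 × £0.371 = £8,255.58
Payback = £24,200 / £8,255.58 = 2.93 years

2.9 years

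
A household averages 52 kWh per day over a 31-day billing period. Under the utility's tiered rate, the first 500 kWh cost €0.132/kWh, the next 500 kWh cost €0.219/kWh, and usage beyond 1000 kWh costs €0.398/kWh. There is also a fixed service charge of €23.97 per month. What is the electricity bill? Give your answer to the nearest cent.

€443.05

Usage = 52 kWh/day × 31 days = 1612 kWh
First 500 kWh × €0.132 = €66.00
Next 500 kWh × €0.219 = €109.50
Remaining 612 kWh × €0.398 = €243.58
Energy charge = €419.08; + service €23.97 = €443.05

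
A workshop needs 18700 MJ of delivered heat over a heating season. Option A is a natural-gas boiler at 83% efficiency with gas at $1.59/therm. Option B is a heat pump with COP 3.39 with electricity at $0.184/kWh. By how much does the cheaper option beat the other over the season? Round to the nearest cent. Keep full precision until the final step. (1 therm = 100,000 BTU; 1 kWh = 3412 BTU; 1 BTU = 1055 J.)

Heat load = 18700 MJ = 18,700,000,000 J / 1055 = 17,725,118 BTU
Gas: input = 17,725,118 / 0.830 = 21,355,564 BTU = 213.6 therm → 213.6 × $1.59 = $339.55
Heat pump: 17,725,118 BTU / 3412 = 5,195 kWh heat; / 3.39 = 1,532 kWh in → × $0.184 = $281.97
Difference = |$339.55 − $281.97| = $57.59

$57.59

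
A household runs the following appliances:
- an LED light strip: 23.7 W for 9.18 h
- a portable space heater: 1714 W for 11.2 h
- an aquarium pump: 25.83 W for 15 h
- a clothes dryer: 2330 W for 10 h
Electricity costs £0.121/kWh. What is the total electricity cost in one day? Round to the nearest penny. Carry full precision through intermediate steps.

LED light strip: 23.7 W × 9.18 h = 218 Wh = 0.2176 kWh
portable space heater: 1714 W × 11.2 h = 19,197 Wh = 19.2 kWh
aquarium pump: 25.83 W × 15 h = 387 Wh = 0.3874 kWh
clothes dryer: 2330 W × 10 h = 23,300 Wh = 23.3 kWh
Total energy = 0.2176 + 19.2 + 0.3874 + 23.3 = 43.1 kWh
Cost = 43.1 kWh × £0.121 = £5.22

£5.22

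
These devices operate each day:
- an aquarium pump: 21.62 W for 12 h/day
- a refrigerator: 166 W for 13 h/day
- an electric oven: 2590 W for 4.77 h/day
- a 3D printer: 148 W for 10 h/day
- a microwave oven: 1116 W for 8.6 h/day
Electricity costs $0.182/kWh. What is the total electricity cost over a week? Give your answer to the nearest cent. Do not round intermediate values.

aquarium pump: 21.62 W × 12 h × 7 d = 1,816 Wh = 1.816 kWh
refrigerator: 166 W × 13 h × 7 d = 15,106 Wh = 15.11 kWh
electric oven: 2590 W × 4.77 h × 7 d = 86,480 Wh = 86.48 kWh
3D printer: 148 W × 10 h × 7 d = 10,360 Wh = 10.36 kWh
microwave oven: 1116 W × 8.6 h × 7 d = 67,183 Wh = 67.18 kWh
Total energy = 1.816 + 15.11 + 86.48 + 10.36 + 67.18 = 180.9 kWh
Cost = 180.9 kWh × $0.182 = $32.93

$32.93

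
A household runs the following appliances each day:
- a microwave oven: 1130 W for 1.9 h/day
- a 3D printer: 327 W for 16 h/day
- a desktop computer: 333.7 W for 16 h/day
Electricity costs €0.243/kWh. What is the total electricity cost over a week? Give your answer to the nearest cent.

€21.63

microwave oven: 1130 W × 1.9 h × 7 d = 15,029 Wh = 15.03 kWh
3D printer: 327 W × 16 h × 7 d = 36,624 Wh = 36.62 kWh
desktop computer: 333.7 W × 16 h × 7 d = 37,374 Wh = 37.37 kWh
Total energy = 15.03 + 36.62 + 37.37 = 89.03 kWh
Cost = 89.03 kWh × €0.243 = €21.63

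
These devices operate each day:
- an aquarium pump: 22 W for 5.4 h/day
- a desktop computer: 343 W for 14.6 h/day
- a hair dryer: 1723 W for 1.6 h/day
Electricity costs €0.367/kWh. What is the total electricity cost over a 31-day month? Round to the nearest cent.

€89.69

aquarium pump: 22 W × 5.4 h × 31 d = 3,683 Wh = 3.683 kWh
desktop computer: 343 W × 14.6 h × 31 d = 155,242 Wh = 155.2 kWh
hair dryer: 1723 W × 1.6 h × 31 d = 85,461 Wh = 85.46 kWh
Total energy = 3.683 + 155.2 + 85.46 = 244.4 kWh
Cost = 244.4 kWh × €0.367 = €89.69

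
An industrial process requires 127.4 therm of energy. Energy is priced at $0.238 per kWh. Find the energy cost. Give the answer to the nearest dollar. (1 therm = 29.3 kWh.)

127.4 therm × (29.3 kWh/therm) = 3,733 kWh
Cost = 3,733 kWh × $0.238/kWh = $888.41 ≈ $888

$888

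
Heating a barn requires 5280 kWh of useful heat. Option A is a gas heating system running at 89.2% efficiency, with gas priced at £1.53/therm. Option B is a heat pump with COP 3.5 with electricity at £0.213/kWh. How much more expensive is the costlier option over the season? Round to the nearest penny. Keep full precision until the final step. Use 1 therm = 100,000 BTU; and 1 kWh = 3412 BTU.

£12.32

Heat load = 5280 kWh × 3412 = 18,015,360 BTU
Gas: input = 18,015,360 / 0.892 = 20,196,592 BTU = 202 therm → 202 × £1.53 = £309.01
Heat pump: 18,015,360 BTU / 3412 = 5,280 kWh heat; / 3.5 = 1,509 kWh in → × £0.213 = £321.33
Difference = |£309.01 − £321.33| = £12.32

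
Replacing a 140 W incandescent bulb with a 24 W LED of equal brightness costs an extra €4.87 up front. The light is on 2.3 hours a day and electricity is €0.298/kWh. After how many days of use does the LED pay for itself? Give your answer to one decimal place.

Power saved = 140 − 24 = 116 W
Daily energy saved = 116 W × 2.3 h = 266.8 Wh = 0.2668 kWh
Daily savings = 0.2668 × €0.298 = €0.0795
Payback = €4.87 / €0.0795 per day = 61.25 days

61.3 days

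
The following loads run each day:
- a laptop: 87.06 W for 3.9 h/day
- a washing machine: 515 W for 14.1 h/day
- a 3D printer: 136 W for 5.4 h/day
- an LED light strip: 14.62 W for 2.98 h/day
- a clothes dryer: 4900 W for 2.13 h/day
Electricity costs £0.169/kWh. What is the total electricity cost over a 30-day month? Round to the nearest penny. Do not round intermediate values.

laptop: 87.06 W × 3.9 h × 30 d = 10,186 Wh = 10.19 kWh
washing machine: 515 W × 14.1 h × 30 d = 217,845 Wh = 217.8 kWh
3D printer: 136 W × 5.4 h × 30 d = 22,032 Wh = 22.03 kWh
LED light strip: 14.62 W × 2.98 h × 30 d = 1,307 Wh = 1.307 kWh
clothes dryer: 4900 W × 2.13 h × 30 d = 313,110 Wh = 313.1 kWh
Total energy = 10.19 + 217.8 + 22.03 + 1.307 + 313.1 = 564.5 kWh
Cost = 564.5 kWh × £0.169 = £95.40

£95.40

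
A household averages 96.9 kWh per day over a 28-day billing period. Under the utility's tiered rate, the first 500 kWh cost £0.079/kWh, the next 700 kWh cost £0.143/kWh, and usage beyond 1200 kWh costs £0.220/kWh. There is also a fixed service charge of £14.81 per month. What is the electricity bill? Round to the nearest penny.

£487.31

Usage = 96.9 kWh/day × 28 days = 2713.2 kWh
First 500 kWh × £0.079 = £39.50
Next 700 kWh × £0.143 = £100.10
Remaining 1513.2 kWh × £0.220 = £332.90
Energy charge = £472.50; + service £14.81 = £487.31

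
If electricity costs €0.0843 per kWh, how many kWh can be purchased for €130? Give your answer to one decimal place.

€130 / €0.0843 per kWh = 1,542 kWh

1542.1 kWh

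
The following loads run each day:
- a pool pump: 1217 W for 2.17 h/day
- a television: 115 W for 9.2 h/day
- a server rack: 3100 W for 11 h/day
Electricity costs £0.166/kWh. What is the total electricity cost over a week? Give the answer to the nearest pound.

£44

pool pump: 1217 W × 2.17 h × 7 d = 18,486 Wh = 18.49 kWh
television: 115 W × 9.2 h × 7 d = 7,406 Wh = 7.406 kWh
server rack: 3100 W × 11 h × 7 d = 238,700 Wh = 238.7 kWh
Total energy = 18.49 + 7.406 + 238.7 = 264.6 kWh
Cost = 264.6 kWh × £0.166 = £43.92 ≈ £44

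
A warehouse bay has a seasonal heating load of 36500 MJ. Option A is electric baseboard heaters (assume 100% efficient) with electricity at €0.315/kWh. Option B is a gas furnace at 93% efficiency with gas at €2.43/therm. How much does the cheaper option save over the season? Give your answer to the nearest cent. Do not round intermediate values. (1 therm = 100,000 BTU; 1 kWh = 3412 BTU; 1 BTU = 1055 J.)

Heat load = 36500 MJ = 36,500,000,000 J / 1055 = 34,597,156 BTU
Gas: input = 34,597,156 / 0.93 = 37,201,243 BTU = 372 therm → 372 × €2.43 = €903.99
Electric: 34,597,156 BTU / 3412 = 10,140 kWh → × €0.315 = €3,194.05
Difference = |€903.99 − €3,194.05| = €2,290.06

€2290.06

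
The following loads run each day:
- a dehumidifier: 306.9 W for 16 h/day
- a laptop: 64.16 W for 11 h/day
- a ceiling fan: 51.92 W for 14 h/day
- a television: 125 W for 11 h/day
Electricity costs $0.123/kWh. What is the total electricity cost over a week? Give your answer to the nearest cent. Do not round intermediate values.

dehumidifier: 306.9 W × 16 h × 7 d = 34,373 Wh = 34.37 kWh
laptop: 64.16 W × 11 h × 7 d = 4,940 Wh = 4.94 kWh
ceiling fan: 51.92 W × 14 h × 7 d = 5,088 Wh = 5.088 kWh
television: 125 W × 11 h × 7 d = 9,625 Wh = 9.625 kWh
Total energy = 34.37 + 4.94 + 5.088 + 9.625 = 54.03 kWh
Cost = 54.03 kWh × $0.123 = $6.65

$6.65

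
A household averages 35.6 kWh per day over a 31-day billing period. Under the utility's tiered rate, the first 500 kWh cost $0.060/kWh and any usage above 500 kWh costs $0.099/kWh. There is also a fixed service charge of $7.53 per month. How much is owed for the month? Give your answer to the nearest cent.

$97.29

Usage = 35.6 kWh/day × 31 days = 1103.6 kWh
First 500 kWh × $0.060 = $30.00
Remaining 603.6 kWh × $0.099 = $59.76
Energy charge = $89.76; + service $7.53 = $97.29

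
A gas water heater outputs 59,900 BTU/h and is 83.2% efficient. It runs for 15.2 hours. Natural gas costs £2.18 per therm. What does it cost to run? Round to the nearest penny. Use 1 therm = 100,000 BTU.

Heat delivered = 59,900 BTU/h × 15.2 h = 910,480 BTU
Gas input = 910,480 / 0.832 = 1,094,327 BTU
= 1,094,327 / 100,000 = 10.94 therm
Cost = 10.94 × £2.18/therm = £23.86

£23.86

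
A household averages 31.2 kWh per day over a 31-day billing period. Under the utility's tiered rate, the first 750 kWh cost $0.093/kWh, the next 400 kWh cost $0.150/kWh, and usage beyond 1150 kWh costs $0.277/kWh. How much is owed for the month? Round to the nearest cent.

$102.33

Usage = 31.2 kWh/day × 31 days = 967.2 kWh
First 750 kWh × $0.093 = $69.75
Next 217.2 kWh × $0.150 = $32.58
Remaining tier: 0 kWh (not reached)
Total = $102.33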